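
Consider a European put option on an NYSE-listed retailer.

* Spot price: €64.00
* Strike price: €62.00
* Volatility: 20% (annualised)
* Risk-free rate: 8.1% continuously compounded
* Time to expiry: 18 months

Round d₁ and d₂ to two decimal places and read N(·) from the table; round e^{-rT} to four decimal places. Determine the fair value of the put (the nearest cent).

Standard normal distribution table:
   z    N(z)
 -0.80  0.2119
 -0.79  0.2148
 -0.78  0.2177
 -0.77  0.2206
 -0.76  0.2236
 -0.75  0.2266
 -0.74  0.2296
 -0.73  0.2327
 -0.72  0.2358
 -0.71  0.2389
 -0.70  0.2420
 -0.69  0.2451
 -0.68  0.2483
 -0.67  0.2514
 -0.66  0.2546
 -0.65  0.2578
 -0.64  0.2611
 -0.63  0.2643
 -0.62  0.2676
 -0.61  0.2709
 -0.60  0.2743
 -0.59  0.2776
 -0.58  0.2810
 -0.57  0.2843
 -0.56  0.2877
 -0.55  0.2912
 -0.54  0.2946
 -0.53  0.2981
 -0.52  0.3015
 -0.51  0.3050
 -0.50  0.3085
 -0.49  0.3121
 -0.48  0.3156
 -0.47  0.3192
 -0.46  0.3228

€2.44

σ√T = 0.2 × 1.2247 = 0.2449
ln(S/K) + (r + σ²/2)T = ln(64/62) + (0.081 + 0.2²/2)·1.5 = 0.0317 + 0.1515 = 0.1832
d₁ = 0.1832 / 0.2449 = 0.7481 which rounds to 0.75
d₂ = d₁ − σ√T = 0.7481 − 0.2449 = 0.5032 which rounds to 0.50
exp(−rT) = exp(−0.081·1.5) = 0.8856
P = 62·0.8856·N(-0.50) − 64·N(-0.75) = 62·0.8856·0.3085 − 64·0.2266 = 16.9389 − 14.5024 = 2.4365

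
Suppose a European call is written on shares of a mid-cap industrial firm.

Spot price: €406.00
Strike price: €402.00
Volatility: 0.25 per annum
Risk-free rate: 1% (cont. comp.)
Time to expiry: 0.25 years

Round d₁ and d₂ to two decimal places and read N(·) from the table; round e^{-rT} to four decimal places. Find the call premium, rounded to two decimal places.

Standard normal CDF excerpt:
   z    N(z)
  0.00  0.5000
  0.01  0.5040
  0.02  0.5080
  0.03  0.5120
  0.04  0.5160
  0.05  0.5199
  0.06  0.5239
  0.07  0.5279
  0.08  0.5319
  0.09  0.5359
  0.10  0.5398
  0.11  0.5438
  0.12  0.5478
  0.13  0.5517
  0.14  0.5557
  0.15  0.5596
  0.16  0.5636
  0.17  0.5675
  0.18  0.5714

σ√T = 0.25 × 0.5000 = 0.1250
ln(S/K) + (r + σ²/2)T = ln(406/402) + (0.01 + 0.25²/2)·0.25 = 0.0099 + 0.0103 = 0.0202
d₁ = 0.0202 / 0.1250 = 0.1617 which rounds to 0.16
d₂ = d₁ − σ√T = 0.1617 − 0.1250 = 0.0367 which rounds to 0.04
exp(−rT) = exp(−0.01·0.25) = 0.9975
N(d₁) = N(0.16) = 0.5636;  N(d₂) = N(0.04) = 0.5160
C = 406·0.5636 − 402·0.9975·0.5160 = 228.8216 − 206.9134 = 21.9082

€21.91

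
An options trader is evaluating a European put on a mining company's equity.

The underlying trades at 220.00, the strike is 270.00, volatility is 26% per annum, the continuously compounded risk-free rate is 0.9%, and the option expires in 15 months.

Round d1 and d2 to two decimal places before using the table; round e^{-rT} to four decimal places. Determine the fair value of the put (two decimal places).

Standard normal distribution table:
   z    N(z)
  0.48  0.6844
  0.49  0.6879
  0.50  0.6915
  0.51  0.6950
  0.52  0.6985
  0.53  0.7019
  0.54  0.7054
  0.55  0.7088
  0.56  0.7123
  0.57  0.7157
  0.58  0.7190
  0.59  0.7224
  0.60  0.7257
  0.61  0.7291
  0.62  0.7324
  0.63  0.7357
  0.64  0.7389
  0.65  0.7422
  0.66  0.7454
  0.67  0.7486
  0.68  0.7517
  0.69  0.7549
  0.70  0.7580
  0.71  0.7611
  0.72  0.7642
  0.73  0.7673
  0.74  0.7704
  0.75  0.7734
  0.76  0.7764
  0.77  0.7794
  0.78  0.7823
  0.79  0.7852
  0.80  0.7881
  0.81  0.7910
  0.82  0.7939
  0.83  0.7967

σ√T = 0.26 × 1.1180 = 0.2907
d₁ = [ln(220/270) + (0.009 + 0.26²/2)·1.25] / 0.2907 = [-0.2048 + 0.0535] / 0.2907 = -0.5205 ⇒ -0.52
d₂ = d₁ − σ√T = -0.5205 − 0.2907 = -0.8112 ⇒ -0.81
e^(−rT) = e^(−0.009·1.25) = 0.9888
N(−d₂) = N(0.81) = 0.7910;  N(−d₁) = N(0.52) = 0.6985
P = 270·0.9888·0.7910 − 220·0.6985 = 211.1780 − 153.6700 = 57.5080

57.51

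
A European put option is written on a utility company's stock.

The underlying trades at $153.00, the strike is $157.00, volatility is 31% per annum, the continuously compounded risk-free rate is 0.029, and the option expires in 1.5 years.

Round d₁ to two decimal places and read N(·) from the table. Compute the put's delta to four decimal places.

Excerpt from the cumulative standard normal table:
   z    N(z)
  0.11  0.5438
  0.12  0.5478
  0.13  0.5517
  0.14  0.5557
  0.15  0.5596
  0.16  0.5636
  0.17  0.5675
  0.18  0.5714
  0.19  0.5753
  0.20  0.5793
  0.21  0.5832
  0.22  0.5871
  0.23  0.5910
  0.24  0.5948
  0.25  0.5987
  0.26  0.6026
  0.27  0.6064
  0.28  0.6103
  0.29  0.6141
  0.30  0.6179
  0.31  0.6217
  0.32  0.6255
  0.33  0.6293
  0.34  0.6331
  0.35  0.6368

σ√T = 0.31 × 1.2247 = 0.3797
d₁ = [ln(153/157) + (0.029 + ½·0.31²)·1.5] / (σ√T) = (-0.0258 + 0.1156) / 0.3797 = 0.2364 ⇒ 0.24
N(d₁) = N(0.24) = 0.5948
Δ_put = N(d₁) − 1 = 0.5948 − 1 = -0.4052

-0.4052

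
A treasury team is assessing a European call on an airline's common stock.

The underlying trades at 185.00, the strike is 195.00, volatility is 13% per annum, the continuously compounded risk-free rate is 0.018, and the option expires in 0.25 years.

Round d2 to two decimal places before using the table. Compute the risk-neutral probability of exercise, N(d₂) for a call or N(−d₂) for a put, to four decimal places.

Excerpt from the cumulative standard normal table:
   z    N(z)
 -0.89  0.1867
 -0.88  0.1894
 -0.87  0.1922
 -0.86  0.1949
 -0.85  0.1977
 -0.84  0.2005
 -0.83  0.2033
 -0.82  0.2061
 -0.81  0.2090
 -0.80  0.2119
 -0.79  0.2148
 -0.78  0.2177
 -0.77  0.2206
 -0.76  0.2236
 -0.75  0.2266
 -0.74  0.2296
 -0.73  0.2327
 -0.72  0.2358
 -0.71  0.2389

T = 0.25;  σ√T = 0.0650
d₁ = [ln(185/195) + (0.018 + 0.13²/2)·0.25] / 0.0650 = [-0.0526 + 0.0066] / 0.0650 = -0.7082 ≈ -0.71
d₂ = d₁ − σ√T = -0.7082 − 0.0650 = -0.7732 ≈ -0.77
Risk-neutral Pr[S_T > K] = N(d₂) = N(-0.77) = 0.2206

0.2206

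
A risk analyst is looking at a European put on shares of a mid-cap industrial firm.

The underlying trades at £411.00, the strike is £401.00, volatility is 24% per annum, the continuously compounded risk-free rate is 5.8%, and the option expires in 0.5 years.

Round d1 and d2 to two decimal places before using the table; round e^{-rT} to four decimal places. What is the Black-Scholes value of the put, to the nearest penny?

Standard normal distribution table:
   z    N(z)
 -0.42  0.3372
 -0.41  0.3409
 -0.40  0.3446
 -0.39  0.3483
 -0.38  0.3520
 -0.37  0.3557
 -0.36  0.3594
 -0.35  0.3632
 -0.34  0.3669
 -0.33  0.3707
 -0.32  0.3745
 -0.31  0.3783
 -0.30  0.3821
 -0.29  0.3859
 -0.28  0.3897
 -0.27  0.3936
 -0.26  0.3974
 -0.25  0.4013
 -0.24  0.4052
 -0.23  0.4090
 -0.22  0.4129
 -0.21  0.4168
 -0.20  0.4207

£17.69

σ√T = 0.24·√0.5 = 0.1697
d₁ = [ln(411/401) + (0.058 + ½·0.24²)·0.5] / (σ√T) = (0.0246 + 0.0434) / 0.1697 = 0.4009 ⇒ 0.40
d₂ = 0.4009 − 0.1697 = 0.2312 ⇒ 0.23
e^(−rT) = e^(−0.058·0.5) = 0.9714
N(−d₂) = N(-0.23) = 0.4090;  N(−d₁) = N(-0.40) = 0.3446
P = 401·0.9714·0.4090 − 411·0.3446 = 159.3183 − 141.6306 = 17.6877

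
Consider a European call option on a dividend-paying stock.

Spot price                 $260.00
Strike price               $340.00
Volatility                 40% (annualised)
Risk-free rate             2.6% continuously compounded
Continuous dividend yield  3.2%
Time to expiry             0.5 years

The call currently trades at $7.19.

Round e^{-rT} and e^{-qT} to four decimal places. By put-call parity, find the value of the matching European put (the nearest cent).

e^(−qT) = e^(−0.032·0.5) = 0.9841;  e^(−rT) = e^(−0.026·0.5) = 0.9871
Put-call parity: C − P = S·e^(−qT) − K·e^(−rT) = 260·0.9841 − 340·0.9871 = 255.8660 − 335.6140 = -79.7480
P = C − (C − P) = 7.19 − (-79.7480) = 86.9380

$86.94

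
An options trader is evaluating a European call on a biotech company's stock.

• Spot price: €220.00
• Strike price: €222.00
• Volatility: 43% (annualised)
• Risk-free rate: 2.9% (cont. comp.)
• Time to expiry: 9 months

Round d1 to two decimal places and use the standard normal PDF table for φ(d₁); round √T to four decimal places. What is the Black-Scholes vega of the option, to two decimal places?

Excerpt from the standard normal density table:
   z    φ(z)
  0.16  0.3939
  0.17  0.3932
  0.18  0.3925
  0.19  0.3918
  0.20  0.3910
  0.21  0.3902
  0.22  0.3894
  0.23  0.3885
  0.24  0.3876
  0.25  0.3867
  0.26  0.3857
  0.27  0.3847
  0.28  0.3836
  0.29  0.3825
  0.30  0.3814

σ√T = 0.43·√0.75 = 0.3724
d₁ = [ln(220/222) + (0.029 + ½·0.43²)·0.75] / (σ√T) = (-0.0090 + 0.0911) / 0.3724 = 0.2203 which rounds to 0.22
√T = √0.75 = 0.8660
φ(d₁) = φ(0.22) = 0.3894
vega = S·φ(d₁)·√T = 220·0.3894·0.8660 = 74.1885
(The put has the same vega.)

74.19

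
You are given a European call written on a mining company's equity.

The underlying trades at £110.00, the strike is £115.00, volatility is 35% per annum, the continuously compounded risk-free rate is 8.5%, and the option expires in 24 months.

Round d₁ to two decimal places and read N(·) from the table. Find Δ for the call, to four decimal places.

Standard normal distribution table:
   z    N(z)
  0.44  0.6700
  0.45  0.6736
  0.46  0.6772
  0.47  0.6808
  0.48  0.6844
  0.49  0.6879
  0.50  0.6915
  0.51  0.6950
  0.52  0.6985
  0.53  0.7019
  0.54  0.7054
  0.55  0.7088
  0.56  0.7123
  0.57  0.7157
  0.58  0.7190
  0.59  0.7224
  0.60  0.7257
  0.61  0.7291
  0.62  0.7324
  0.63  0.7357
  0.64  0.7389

0.6915

σ√T = 0.35·√2 = 0.4950
d₁ = [ln(110/115) + (0.085 + ½·0.35²)·2] / (σ√T) = (-0.0445 + 0.2925) / 0.4950 = 0.5011 ≈ 0.50
N(d₁) = N(0.50) = 0.6915
Δ_call = N(d₁) = 0.6915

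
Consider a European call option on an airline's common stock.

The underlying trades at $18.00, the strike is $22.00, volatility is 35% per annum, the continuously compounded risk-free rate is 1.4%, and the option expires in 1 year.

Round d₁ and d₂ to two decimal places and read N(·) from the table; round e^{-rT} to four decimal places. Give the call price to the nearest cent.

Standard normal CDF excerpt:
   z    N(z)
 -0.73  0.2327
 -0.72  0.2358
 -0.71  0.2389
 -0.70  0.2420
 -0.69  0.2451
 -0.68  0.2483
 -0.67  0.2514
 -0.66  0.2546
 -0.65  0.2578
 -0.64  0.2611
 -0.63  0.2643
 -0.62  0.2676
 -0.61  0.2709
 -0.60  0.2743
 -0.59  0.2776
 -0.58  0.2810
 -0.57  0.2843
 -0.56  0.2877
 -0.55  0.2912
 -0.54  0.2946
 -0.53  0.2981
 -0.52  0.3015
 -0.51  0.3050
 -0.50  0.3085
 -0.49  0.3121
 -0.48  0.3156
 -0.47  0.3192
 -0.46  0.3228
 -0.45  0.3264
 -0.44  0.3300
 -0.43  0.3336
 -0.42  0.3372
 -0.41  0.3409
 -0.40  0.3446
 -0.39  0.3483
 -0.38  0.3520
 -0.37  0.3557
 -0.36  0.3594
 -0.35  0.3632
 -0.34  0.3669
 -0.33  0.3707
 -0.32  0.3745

$1.29

T = 1;  σ√T = 0.3500
ln(S/K) + (r + σ²/2)T = ln(18/22) + (0.014 + 0.35²/2)·1 = -0.2007 + 0.0752 = -0.1254
d₁ = -0.1254 / 0.3500 = -0.3583 ⇒ -0.36
d₂ = d₁ − σ√T = -0.3583 − 0.3500 = -0.7083 ⇒ -0.71
e^(−rT) = e^(−0.014·1) = 0.9861
N(d₁) = N(-0.36) = 0.3594;  N(d₂) = N(-0.71) = 0.2389
C = 18·0.3594 − 22·0.9861·0.2389 = 6.4692 − 5.1827 = 1.2865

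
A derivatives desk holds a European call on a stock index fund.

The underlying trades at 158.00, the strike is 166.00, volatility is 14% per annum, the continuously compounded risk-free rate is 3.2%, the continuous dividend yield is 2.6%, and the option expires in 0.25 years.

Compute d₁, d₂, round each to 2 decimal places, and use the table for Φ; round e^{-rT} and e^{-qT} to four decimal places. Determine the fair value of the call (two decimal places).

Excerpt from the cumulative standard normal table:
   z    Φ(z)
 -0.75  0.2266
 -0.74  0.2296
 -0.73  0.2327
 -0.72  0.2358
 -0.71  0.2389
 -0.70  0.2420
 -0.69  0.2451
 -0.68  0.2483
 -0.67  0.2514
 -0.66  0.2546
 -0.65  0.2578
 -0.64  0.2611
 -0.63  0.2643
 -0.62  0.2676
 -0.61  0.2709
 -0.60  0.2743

1.64

σ√T = 0.14·√0.25 = 0.0700
d₁ = [ln(158/166) + (0.032 − 0.026 + ½·0.14²)·0.25] / (σ√T) = (-0.0494 + 0.0040) / 0.0700 = -0.6492 ≈ -0.65
d₂ = -0.6492 − 0.0700 = -0.7192 ≈ -0.72
exp(−qT) = exp(−0.026·0.25) = 0.9935;  exp(−rT) = exp(−0.032·0.25) = 0.9920
N(d₁) = N(-0.65) = 0.2578;  N(d₂) = N(-0.72) = 0.2358
C = 158·0.9935·0.2578 − 166·0.9920·0.2358 = 40.4676 − 38.8297 = 1.6380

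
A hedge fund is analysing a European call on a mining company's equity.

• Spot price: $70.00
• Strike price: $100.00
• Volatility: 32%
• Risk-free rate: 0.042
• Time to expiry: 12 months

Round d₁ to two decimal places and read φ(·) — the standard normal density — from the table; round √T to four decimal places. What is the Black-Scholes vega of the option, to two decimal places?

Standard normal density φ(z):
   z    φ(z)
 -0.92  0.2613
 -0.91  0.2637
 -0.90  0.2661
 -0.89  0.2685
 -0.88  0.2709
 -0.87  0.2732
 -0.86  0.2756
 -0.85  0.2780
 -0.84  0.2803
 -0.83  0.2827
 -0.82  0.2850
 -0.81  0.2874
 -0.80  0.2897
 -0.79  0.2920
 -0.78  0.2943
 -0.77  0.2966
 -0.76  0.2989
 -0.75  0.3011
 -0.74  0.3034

σ√T = 0.32 × 1.0000 = 0.3200
d₁ = [ln(70/100) + (0.042 + 0.32²/2)·1] / 0.3200 = [-0.3567 + 0.0932] / 0.3200 = -0.8234 ≈ -0.82
√T = √1 = 1.0000
φ(d₁) = φ(-0.82) = 0.2850
vega = S·φ(d₁)·√T = 70·0.2850·1.0000 = 19.9500

19.95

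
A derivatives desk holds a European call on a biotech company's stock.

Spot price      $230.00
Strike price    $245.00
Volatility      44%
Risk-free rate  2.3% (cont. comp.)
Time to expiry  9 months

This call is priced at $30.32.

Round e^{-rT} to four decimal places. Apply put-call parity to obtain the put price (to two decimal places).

e^(−rT) = e^(−0.023·0.75) = 0.9829
Put-call parity: C − P = S − K·e^(−rT) = 230 − 245·0.9829 = 230 − 240.8105 = -10.8105
P = C − (C − P) = 30.32 − (-10.8105) = 41.1305

$41.13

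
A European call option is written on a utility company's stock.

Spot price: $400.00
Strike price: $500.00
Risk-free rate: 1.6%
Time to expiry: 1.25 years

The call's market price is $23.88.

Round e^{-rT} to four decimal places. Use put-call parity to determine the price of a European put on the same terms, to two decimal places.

$113.98

e^(−rT) = e^(−0.016·1.25) = 0.9802
Put-call parity: C − P = S − K·e^(−rT) = 400 − 500·0.9802 = 400 − 490.1000 = -90.1000
P = C − (C − P) = 23.88 − (-90.1000) = 113.9800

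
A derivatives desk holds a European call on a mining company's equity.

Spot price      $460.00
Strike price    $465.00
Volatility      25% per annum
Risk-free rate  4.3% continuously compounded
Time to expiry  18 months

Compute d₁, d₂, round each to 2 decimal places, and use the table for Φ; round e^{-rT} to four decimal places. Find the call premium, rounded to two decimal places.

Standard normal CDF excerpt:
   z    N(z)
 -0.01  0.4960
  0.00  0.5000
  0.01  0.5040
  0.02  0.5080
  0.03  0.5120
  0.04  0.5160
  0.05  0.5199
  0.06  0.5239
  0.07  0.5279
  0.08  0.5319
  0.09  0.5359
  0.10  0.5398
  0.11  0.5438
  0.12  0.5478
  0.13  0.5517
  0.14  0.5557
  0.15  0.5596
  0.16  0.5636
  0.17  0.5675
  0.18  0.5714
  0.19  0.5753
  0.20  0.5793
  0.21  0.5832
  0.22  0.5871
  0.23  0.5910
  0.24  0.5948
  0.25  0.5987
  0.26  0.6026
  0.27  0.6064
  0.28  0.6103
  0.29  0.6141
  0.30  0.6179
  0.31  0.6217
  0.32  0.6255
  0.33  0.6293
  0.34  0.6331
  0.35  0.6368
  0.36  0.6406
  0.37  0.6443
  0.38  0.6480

$68.02

T = 1.5;  σ√T = 0.3062
ln(S/K) + (r + σ²/2)T = ln(460/465) + (0.043 + 0.25²/2)·1.5 = -0.0108 + 0.1114 = 0.1006
d₁ = 0.1006 / 0.3062 = 0.3284 ⇒ 0.33
d₂ = d₁ − σ√T = 0.3284 − 0.3062 = 0.0223 ⇒ 0.02
e^(−rT) = e^(−0.043·1.5) = 0.9375
C = 460·N(0.33) − 465·0.9375·N(0.02) = 460·0.6293 − 465·0.9375·0.5080 = 289.4780 − 221.4563 = 68.0217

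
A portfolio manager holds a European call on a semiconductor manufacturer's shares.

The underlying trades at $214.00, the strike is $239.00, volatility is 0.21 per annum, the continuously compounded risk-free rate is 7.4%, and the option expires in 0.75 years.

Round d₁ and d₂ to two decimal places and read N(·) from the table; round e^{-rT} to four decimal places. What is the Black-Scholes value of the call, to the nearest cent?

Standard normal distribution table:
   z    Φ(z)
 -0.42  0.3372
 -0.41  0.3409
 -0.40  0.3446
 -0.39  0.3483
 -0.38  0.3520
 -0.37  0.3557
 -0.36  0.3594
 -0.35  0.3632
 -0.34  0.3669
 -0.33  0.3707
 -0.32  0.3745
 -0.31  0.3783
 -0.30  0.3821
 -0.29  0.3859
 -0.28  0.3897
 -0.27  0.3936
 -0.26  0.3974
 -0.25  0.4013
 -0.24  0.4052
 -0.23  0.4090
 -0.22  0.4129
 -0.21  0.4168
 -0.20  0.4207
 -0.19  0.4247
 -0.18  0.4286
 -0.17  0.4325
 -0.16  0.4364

T = 0.75;  σ√T = 0.1819
d₁ = [ln(214/239) + (0.074 + ½·0.21²)·0.75] / (σ√T) = (-0.1105 + 0.0720) / 0.1819 = -0.2114 which rounds to -0.21
d₂ = -0.2114 − 0.1819 = -0.3933 which rounds to -0.39
exp(−rT) = exp(−0.074·0.75) = 0.9460
N(d₁) = N(-0.21) = 0.4168;  N(d₂) = N(-0.39) = 0.3483
C = 214·0.4168 − 239·0.9460·0.3483 = 89.1952 − 78.7485 = 10.4467

$10.45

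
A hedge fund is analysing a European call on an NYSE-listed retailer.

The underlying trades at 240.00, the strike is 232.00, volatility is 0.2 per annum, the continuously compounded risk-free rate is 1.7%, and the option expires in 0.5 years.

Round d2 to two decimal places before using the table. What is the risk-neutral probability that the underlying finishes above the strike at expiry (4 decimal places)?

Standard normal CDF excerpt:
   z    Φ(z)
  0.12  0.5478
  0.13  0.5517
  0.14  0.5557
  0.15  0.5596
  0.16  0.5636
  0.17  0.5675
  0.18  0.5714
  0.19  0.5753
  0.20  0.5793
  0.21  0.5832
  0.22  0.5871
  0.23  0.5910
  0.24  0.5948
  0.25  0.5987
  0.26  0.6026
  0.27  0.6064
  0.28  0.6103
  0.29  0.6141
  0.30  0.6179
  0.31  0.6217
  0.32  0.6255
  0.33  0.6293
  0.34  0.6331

0.5910

σ√T = 0.2 × 0.7071 = 0.1414
d₁ = [ln(240/232) + (0.017 + 0.2²/2)·0.5] / 0.1414 = [0.0339 + 0.0185] / 0.1414 = 0.3705 → 0.37
d₂ = d₁ − σ√T = 0.3705 − 0.1414 = 0.2291 → 0.23
Risk-neutral Pr[S_T > K] = N(d₂) = N(0.23) = 0.5910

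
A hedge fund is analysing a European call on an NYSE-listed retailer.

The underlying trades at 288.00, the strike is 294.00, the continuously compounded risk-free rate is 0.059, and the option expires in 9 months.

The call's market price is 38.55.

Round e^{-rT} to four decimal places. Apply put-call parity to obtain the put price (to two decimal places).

31.82

e^(−rT) = e^(−0.059·0.75) = 0.9567
Put-call parity: C − P = S − K·e^(−rT) = 288 − 294·0.9567 = 288 − 281.2698 = 6.7302
P = C − (C − P) = 38.55 − (6.7302) = 31.8198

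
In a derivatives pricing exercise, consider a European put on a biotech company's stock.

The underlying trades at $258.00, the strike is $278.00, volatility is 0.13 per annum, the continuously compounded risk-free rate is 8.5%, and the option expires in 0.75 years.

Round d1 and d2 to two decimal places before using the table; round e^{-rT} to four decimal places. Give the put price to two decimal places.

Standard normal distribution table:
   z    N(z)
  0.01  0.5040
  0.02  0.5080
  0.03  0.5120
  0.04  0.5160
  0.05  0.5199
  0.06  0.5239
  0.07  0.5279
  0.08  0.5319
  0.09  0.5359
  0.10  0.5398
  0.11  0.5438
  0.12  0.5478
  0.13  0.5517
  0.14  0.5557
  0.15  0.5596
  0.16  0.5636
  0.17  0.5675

$12.83

σ√T = 0.13·√0.75 = 0.1126
d₁ = [ln(258/278) + (0.085 + 0.13²/2)·0.75] / 0.1126 = [-0.0747 + 0.0701] / 0.1126 = -0.0406 → -0.04
d₂ = d₁ − σ√T = -0.0406 − 0.1126 = -0.1532 → -0.15
exp(−rT) = exp(−0.085·0.75) = 0.9382
N(−d₂) = N(0.15) = 0.5596;  N(−d₁) = N(0.04) = 0.5160
P = 278·0.9382·0.5596 − 258·0.5160 = 145.9546 − 133.1280 = 12.8266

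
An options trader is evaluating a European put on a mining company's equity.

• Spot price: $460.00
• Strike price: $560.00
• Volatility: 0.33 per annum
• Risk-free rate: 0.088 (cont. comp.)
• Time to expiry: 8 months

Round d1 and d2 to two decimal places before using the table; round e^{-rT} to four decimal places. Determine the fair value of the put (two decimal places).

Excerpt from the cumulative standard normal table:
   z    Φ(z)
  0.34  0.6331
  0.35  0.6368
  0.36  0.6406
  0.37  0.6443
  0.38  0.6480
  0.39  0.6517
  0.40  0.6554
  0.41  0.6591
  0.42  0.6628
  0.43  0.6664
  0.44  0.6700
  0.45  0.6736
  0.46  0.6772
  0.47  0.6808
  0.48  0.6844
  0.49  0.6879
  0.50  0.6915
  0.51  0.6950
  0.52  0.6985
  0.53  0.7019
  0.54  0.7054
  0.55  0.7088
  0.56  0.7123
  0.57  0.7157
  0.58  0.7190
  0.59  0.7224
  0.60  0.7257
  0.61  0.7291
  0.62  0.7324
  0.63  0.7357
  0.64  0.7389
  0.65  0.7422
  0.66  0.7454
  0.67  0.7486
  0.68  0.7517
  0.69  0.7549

σ√T = 0.33 × 0.8165 = 0.2694
d₁ = [ln(460/560) + (0.088 + 0.33²/2)·0.6667] / 0.2694 = [-0.1967 + 0.0950] / 0.2694 = -0.3776 → -0.38
d₂ = d₁ − σ√T = -0.3776 − 0.2694 = -0.6470 → -0.65
e^(−rT) = e^(−0.088·0.6667) = 0.9430
P = 560·0.9430·N(0.65) − 460·N(0.38) = 560·0.9430·0.7422 − 460·0.6480 = 391.9410 − 298.0800 = 93.8610

$93.86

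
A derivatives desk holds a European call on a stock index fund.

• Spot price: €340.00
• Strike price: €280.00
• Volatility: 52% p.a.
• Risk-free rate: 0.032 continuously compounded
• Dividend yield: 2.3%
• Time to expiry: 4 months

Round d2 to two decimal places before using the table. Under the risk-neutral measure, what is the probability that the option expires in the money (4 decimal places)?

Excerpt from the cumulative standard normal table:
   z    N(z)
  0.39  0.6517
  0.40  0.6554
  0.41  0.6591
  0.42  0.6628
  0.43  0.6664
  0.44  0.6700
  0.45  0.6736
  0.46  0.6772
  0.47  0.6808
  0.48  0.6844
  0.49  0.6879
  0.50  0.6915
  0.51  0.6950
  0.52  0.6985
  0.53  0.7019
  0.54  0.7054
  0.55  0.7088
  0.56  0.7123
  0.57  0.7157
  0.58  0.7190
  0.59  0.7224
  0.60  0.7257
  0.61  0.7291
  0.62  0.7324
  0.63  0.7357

T = 0.3333;  σ√T = 0.3002
d₁ = [ln(340/280) + (0.032 − 0.023 + ½·0.52²)·0.3333] / (σ√T) = (0.1942 + 0.0481) / 0.3002 = 0.8068 → 0.81
d₂ = 0.8068 − 0.3002 = 0.5066 → 0.51
Pr(exercise) under Q = N(d₂) = 0.6950

0.6950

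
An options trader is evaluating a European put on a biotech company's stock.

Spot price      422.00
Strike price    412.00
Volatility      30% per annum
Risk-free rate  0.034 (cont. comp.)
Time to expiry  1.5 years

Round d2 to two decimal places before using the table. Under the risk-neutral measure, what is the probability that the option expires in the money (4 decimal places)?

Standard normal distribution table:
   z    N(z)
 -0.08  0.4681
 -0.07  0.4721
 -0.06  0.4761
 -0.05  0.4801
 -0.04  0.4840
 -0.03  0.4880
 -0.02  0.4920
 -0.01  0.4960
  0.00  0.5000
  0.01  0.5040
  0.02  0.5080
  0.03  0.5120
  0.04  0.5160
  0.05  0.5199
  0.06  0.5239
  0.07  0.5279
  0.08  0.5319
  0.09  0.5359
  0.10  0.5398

σ√T = 0.3 × 1.2247 = 0.3674
d₁ = [ln(422/412) + (0.034 + 0.3²/2)·1.5] / 0.3674 = [0.0240 + 0.1185] / 0.3674 = 0.3878 which rounds to 0.39
d₂ = d₁ − σ√T = 0.3878 − 0.3674 = 0.0204 which rounds to 0.02
Pr(exercise) under Q = N(−d₂) = N(-0.02) = 0.4920

0.4920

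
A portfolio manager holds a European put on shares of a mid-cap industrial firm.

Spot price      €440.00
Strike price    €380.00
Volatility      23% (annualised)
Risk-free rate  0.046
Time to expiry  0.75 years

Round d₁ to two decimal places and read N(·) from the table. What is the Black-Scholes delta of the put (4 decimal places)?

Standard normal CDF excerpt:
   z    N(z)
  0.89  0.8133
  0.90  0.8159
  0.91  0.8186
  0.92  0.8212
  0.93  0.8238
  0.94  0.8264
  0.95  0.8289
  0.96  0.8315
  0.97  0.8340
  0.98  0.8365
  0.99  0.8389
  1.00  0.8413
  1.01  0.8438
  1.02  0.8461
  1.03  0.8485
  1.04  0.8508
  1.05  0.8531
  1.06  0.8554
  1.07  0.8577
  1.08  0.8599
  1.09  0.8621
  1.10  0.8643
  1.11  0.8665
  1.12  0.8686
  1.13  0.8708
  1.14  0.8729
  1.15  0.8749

-0.1562

σ√T = 0.23 × 0.8660 = 0.1992
d₁ = [ln(440/380) + (0.046 + 0.23²/2)·0.75] / 0.1992 = [0.1466 + 0.0543] / 0.1992 = 1.0088 → 1.01
N(d₁) = N(1.01) = 0.8438
Δ_put = N(d₁) − 1 = 0.8438 − 1 = -0.1562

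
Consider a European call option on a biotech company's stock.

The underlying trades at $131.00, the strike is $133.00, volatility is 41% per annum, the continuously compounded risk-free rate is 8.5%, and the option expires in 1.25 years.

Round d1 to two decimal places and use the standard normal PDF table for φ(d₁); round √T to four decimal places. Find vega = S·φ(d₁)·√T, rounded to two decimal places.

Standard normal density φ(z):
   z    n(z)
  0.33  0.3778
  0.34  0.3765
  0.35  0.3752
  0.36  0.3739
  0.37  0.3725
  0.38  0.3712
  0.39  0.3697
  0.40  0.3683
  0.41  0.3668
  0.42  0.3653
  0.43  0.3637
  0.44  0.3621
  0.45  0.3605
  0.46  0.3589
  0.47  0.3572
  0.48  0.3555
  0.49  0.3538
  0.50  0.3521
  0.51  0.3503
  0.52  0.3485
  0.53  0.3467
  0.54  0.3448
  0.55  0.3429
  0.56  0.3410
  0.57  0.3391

53.27

σ√T = 0.41 × 1.1180 = 0.4584
d₁ = [ln(131/133) + (0.085 + 0.41²/2)·1.25] / 0.4584 = [-0.0152 + 0.2113] / 0.4584 = 0.4279 → 0.43
√T = √1.25 = 1.1180
φ(d₁) = φ(0.43) = 0.3637
vega = S·φ(d₁)·√T = 131·0.3637·1.1180 = 53.2668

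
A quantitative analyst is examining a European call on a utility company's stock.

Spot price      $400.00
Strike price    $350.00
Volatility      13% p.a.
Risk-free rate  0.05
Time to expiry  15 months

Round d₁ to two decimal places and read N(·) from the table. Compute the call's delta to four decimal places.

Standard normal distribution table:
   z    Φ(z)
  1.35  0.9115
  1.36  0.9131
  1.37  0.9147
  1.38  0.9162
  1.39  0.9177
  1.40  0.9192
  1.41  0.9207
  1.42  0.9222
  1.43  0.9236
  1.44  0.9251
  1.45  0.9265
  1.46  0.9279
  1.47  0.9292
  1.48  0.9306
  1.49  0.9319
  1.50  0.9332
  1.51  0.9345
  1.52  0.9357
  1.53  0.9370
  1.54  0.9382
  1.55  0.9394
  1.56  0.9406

σ√T = 0.13 × 1.1180 = 0.1453
d₁ = [ln(400/350) + (0.05 + 0.13²/2)·1.25] / 0.1453 = [0.1335 + 0.0731] / 0.1453 = 1.4214 which rounds to 1.42
N(d₁) = N(1.42) = 0.9222
Δ_call = N(d₁) = 0.9222

0.9222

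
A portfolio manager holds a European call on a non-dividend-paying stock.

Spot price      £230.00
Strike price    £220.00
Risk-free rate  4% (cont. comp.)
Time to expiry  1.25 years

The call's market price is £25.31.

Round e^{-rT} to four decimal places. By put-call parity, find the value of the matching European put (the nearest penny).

e^(−rT) = e^(−0.04·1.25) = 0.9512
Put-call parity: C − P = S − K·e^(−rT) = 230 − 220·0.9512 = 230 − 209.2640 = 20.7360
P = C − (C − P) = 25.31 − (20.7360) = 4.5740

£4.57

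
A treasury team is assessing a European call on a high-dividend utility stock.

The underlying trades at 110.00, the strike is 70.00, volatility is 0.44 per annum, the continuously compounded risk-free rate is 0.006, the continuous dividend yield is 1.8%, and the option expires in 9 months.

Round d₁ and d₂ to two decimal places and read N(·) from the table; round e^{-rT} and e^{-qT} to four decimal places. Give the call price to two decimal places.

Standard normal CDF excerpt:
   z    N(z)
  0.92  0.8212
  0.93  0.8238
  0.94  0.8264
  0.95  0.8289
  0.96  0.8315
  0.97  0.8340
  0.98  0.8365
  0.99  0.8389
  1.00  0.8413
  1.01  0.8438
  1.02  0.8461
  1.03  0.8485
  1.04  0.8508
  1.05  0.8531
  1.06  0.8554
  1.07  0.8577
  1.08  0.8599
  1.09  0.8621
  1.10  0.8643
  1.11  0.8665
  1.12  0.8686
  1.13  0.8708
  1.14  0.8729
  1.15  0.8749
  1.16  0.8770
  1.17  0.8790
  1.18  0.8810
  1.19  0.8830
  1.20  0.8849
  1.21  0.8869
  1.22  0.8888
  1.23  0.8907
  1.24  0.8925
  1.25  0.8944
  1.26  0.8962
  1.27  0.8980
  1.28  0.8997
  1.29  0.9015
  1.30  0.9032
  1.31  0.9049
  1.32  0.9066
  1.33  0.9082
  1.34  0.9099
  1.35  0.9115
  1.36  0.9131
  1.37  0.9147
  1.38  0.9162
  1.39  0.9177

40.80

T = 0.75;  σ√T = 0.3811
d₁ = [ln(110/70) + (0.006 − 0.018 + 0.44²/2)·0.75] / 0.3811 = [0.4520 + 0.0636] / 0.3811 = 1.3531 ⇒ 1.35
d₂ = d₁ − σ√T = 1.3531 − 0.3811 = 0.9720 ⇒ 0.97
e^(−qT) = e^(−0.018·0.75) = 0.9866;  e^(−rT) = e^(−0.006·0.75) = 0.9955
N(d₁) = N(1.35) = 0.9115;  N(d₂) = N(0.97) = 0.8340
C = 110·0.9866·0.9115 − 70·0.9955·0.8340 = 98.9214 − 58.1173 = 40.8042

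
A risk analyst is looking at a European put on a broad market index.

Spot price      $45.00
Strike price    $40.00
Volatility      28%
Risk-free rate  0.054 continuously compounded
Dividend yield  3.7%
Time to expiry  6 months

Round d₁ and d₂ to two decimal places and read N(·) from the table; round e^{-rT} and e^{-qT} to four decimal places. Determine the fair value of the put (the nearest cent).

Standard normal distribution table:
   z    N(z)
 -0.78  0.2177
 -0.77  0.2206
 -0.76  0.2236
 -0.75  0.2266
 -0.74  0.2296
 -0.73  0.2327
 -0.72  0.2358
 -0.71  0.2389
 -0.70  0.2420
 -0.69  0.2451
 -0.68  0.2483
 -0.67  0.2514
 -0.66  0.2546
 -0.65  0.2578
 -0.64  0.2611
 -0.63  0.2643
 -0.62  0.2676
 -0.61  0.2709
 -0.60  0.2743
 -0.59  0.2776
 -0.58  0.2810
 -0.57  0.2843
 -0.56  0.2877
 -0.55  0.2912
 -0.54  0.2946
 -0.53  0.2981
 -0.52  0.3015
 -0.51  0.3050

$1.33

σ√T = 0.28·√0.5 = 0.1980
d₁ = [ln(45/40) + (0.054 − 0.037 + 0.28²/2)·0.5] / 0.1980 = [0.1178 + 0.0281] / 0.1980 = 0.7368 ⇒ 0.74
d₂ = d₁ − σ√T = 0.7368 − 0.1980 = 0.5388 ⇒ 0.54
exp(−qT) = exp(−0.037·0.5) = 0.9817;  exp(−rT) = exp(−0.054·0.5) = 0.9734
N(−d₂) = N(-0.54) = 0.2946;  N(−d₁) = N(-0.74) = 0.2296
P = 40·0.9734·0.2946 − 45·0.9817·0.2296 = 11.4705 − 10.1429 = 1.3276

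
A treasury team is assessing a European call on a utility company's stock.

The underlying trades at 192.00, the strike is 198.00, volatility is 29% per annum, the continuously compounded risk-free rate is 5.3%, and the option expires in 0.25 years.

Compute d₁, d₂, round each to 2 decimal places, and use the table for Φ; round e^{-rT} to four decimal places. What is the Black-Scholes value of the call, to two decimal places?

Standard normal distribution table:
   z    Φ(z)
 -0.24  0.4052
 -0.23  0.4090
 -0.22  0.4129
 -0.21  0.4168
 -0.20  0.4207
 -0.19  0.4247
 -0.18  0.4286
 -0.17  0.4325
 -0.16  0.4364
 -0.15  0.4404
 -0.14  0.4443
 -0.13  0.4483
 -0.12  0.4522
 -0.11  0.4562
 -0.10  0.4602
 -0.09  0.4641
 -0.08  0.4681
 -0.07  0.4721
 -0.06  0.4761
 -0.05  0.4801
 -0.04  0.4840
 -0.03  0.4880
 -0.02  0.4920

9.20

σ√T = 0.29·√0.25 = 0.1450
d₁ = [ln(192/198) + (0.053 + 0.29²/2)·0.25] / 0.1450 = [-0.0308 + 0.0238] / 0.1450 = -0.0483 which rounds to -0.05
d₂ = d₁ − σ√T = -0.0483 − 0.1450 = -0.1933 which rounds to -0.19
exp(−rT) = exp(−0.053·0.25) = 0.9868
N(d₁) = N(-0.05) = 0.4801;  N(d₂) = N(-0.19) = 0.4247
C = 192·0.4801 − 198·0.9868·0.4247 = 92.1792 − 82.9806 = 9.1986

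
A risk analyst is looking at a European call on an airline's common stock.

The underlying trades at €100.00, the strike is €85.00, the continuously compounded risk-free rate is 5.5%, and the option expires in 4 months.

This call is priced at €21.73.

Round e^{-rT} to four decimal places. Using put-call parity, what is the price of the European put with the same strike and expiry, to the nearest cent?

€5.18

e^(−rT) = e^(−0.055·0.3333) = 0.9818
Put-call parity: C − P = S − K·e^(−rT) = 100 − 85·0.9818 = 100 − 83.4530 = 16.5470
P = C − (C − P) = 21.73 − (16.5470) = 5.1830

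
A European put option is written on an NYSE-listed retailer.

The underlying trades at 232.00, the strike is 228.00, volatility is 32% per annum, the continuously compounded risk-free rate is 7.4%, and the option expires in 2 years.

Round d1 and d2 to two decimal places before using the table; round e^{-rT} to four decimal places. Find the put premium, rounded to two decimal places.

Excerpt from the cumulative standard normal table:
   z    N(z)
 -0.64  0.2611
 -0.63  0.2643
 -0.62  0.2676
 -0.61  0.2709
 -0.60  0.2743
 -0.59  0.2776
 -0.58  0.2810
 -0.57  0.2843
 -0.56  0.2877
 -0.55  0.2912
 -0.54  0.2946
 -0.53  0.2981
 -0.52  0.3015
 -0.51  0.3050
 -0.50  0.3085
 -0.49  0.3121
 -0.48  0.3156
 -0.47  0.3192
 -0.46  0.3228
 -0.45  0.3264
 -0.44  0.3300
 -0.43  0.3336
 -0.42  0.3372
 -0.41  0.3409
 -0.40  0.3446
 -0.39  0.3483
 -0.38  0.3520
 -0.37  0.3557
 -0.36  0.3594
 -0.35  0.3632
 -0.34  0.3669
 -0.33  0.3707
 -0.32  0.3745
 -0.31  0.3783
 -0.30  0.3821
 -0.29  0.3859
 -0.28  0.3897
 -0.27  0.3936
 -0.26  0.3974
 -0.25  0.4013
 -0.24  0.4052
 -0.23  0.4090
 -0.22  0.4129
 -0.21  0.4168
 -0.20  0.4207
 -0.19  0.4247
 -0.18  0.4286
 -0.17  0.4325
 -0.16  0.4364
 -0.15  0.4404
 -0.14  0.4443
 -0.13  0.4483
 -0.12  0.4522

22.96

σ√T = 0.32·√2 = 0.4525
ln(S/K) + (r + σ²/2)T = ln(232/228) + (0.074 + 0.32²/2)·2 = 0.0174 + 0.2504 = 0.2678
d₁ = 0.2678 / 0.4525 = 0.5917 → 0.59
d₂ = d₁ − σ√T = 0.5917 − 0.4525 = 0.1392 → 0.14
e^(−rT) = e^(−0.074·2) = 0.8624
N(−d₂) = N(-0.14) = 0.4443;  N(−d₁) = N(-0.59) = 0.2776
P = 228·0.8624·0.4443 − 232·0.2776 = 87.3615 − 64.4032 = 22.9583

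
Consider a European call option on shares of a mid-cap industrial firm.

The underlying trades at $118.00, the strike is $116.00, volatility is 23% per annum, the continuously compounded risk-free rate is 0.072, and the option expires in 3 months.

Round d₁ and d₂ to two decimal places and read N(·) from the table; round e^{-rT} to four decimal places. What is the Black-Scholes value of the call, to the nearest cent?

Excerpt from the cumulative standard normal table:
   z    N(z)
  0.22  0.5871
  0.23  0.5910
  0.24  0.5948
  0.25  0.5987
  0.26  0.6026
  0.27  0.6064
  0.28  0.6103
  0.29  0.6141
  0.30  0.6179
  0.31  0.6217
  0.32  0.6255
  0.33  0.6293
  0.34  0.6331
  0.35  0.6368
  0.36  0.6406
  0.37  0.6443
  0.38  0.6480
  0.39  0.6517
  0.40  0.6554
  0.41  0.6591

$7.38

σ√T = 0.23·√0.25 = 0.1150
d₁ = [ln(118/116) + (0.072 + 0.23²/2)·0.25] / 0.1150 = [0.0171 + 0.0246] / 0.1150 = 0.3627 ≈ 0.36
d₂ = d₁ − σ√T = 0.3627 − 0.1150 = 0.2477 ≈ 0.25
e^(−rT) = e^(−0.072·0.25) = 0.9822
C = 118·N(0.36) − 116·0.9822·N(0.25) = 118·0.6406 − 116·0.9822·0.5987 = 75.5908 − 68.2130 = 7.3778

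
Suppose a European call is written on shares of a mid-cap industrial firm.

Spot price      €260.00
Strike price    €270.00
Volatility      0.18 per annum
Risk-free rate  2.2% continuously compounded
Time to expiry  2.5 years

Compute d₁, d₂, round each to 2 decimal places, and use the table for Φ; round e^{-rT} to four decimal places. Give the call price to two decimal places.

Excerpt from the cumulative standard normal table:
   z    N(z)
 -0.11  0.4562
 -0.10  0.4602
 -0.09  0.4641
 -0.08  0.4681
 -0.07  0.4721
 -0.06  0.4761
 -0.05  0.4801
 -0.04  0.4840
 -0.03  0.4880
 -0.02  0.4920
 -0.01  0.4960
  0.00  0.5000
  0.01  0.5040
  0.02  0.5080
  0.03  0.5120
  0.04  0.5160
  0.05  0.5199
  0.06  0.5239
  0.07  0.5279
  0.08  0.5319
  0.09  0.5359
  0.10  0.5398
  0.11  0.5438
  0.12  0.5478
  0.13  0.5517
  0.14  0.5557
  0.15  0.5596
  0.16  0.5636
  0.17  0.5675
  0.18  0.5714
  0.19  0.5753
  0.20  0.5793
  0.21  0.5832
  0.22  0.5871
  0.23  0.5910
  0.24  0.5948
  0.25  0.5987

T = 2.5;  σ√T = 0.2846
d₁ = [ln(260/270) + (0.022 + 0.18²/2)·2.5] / 0.2846 = [-0.0377 + 0.0955] / 0.2846 = 0.2029 which rounds to 0.20
d₂ = d₁ − σ√T = 0.2029 − 0.2846 = -0.0817 which rounds to -0.08
exp(−rT) = exp(−0.022·2.5) = 0.9465
C = 260·N(0.20) − 270·0.9465·N(-0.08) = 260·0.5793 − 270·0.9465·0.4681 = 150.6180 − 119.6253 = 30.9927

€30.99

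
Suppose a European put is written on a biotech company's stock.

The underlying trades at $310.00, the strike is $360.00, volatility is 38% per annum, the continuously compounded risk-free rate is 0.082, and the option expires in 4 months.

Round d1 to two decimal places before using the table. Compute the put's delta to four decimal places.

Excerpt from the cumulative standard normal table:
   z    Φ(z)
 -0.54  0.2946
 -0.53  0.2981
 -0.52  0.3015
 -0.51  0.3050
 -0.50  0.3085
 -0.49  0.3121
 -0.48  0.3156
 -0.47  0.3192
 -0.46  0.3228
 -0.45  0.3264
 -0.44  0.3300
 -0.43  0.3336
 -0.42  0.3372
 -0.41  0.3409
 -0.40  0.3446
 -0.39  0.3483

-0.6736

T = 0.3333;  σ√T = 0.2194
ln(S/K) + (r + σ²/2)T = ln(310/360) + (0.082 + 0.38²/2)·0.3333 = -0.1495 + 0.0514 = -0.0981
d₁ = -0.0981 / 0.2194 = -0.4473 which rounds to -0.45
N(d₁) = N(-0.45) = 0.3264
Δ_put = N(d₁) − 1 = 0.3264 − 1 = -0.6736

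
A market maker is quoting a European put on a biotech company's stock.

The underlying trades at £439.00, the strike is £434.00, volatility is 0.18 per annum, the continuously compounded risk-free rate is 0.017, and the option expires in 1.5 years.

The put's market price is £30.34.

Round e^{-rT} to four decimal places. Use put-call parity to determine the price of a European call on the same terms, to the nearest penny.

exp(−rT) = exp(−0.017·1.5) = 0.9748
Put-call parity: C − P = S − K·e^(−rT) = 439 − 434·0.9748 = 439 − 423.0632 = 15.9368
C = P + (C − P) = 30.34 + (15.9368) = 46.2768

£46.28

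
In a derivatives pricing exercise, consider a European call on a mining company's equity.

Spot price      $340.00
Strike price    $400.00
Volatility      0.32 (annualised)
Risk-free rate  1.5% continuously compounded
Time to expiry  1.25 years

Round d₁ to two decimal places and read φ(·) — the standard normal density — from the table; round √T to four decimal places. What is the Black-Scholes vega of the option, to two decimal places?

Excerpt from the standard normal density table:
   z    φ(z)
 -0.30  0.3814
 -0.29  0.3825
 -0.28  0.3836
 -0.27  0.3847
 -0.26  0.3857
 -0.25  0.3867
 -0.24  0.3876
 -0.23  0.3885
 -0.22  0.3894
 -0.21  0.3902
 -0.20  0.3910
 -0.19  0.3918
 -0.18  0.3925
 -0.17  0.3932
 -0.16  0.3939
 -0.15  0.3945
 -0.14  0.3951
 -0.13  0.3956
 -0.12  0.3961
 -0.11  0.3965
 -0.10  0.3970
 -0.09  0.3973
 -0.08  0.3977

148.02

σ√T = 0.32·√1.25 = 0.3578
d₁ = [ln(340/400) + (0.015 + 0.32²/2)·1.25] / 0.3578 = [-0.1625 + 0.0828] / 0.3578 = -0.2230 which rounds to -0.22
√T = √1.25 = 1.1180
φ(d₁) = φ(-0.22) = 0.3894
vega = S·φ(d₁)·√T = 340·0.3894·1.1180 = 148.0187
(Vega is the same for a European call and put with the same parameters.)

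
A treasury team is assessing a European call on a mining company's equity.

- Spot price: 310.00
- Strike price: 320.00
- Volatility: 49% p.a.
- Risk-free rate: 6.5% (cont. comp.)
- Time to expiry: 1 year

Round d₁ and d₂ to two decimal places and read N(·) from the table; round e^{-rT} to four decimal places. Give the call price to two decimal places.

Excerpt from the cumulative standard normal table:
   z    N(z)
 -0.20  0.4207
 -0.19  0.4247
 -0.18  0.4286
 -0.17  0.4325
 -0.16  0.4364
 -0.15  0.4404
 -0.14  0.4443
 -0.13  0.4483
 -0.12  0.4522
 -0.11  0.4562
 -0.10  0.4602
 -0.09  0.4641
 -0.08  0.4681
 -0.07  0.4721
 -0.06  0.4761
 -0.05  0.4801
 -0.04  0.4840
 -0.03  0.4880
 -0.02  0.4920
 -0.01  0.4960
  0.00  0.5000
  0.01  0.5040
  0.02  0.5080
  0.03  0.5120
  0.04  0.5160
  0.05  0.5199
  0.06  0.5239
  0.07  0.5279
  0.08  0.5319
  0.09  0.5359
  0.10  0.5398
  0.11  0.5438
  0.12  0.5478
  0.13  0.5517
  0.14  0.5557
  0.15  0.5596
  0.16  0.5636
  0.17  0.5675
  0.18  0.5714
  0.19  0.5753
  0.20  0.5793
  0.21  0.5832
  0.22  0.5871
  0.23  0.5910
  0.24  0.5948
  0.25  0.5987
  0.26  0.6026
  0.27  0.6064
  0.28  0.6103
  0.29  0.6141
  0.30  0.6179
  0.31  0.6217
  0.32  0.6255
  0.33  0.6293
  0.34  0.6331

64.20

σ√T = 0.49 × 1.0000 = 0.4900
d₁ = [ln(310/320) + (0.065 + 0.49²/2)·1] / 0.4900 = [-0.0317 + 0.1850] / 0.4900 = 0.3129 which rounds to 0.31
d₂ = d₁ − σ√T = 0.3129 − 0.4900 = -0.1771 which rounds to -0.18
e^(−rT) = e^(−0.065·1) = 0.9371
N(d₁) = N(0.31) = 0.6217;  N(d₂) = N(-0.18) = 0.4286
C = 310·0.6217 − 320·0.9371·0.4286 = 192.7270 − 128.5251 = 64.2019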